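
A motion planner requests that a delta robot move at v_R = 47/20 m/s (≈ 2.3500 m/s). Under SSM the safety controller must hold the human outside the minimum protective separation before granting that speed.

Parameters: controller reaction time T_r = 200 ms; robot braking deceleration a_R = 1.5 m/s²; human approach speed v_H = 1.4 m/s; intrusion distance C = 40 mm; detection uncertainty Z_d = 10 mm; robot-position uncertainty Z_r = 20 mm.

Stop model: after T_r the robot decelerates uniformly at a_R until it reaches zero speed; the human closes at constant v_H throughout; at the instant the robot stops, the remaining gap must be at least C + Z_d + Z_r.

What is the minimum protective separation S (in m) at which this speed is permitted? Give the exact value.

S_min = 233/48 m = 4.8542 m

stop time T_s = (47/20)/(3/2) = 1.5667 s
robot in T_r: 2.3500·0.2000 = 0.4700 m
braking distance = 2.3500²/(2·1.5000) = 1.8408 m
human closes 1.4000·1.7667 = 2.4733 m
C+Z_d+Z_r = 0.0400+0.0100+0.0200 = 0.0700 m
S_min ≈ 0.4700+1.8408+2.4733+0.0700  ⇒  S_min = 233/48 m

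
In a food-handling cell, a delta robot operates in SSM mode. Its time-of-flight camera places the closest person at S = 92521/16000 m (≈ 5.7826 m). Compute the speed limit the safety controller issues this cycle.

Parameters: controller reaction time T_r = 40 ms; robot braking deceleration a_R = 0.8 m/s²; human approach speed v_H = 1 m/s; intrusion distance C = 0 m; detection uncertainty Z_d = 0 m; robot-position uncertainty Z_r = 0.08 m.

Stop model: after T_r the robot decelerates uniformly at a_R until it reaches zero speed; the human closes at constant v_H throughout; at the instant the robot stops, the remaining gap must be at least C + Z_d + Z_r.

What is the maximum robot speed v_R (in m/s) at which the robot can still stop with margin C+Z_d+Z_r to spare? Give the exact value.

quadratic (5/8)·v² + (129/100)·v + (-90601/16000) = 0
  disc = (129/100)² − 4·(5/8)·(-90601/16000) = 2531281/160000 ; √disc = 1591/400
  v_R = (−(129/100) + 1591/400) / (2·(5/8)) = 43/20 m/s
check:
braking lasts T_s = (43/20)/(4/5) = 2.6875 s
robot covers v_R·T_r = 2.1500·0.0400 = 0.0860 m before braking
robot under decel: 2.1500²/(2·0.8000) = 2.8891 m
person approaches 1.0000·(0.0400+2.6875) = 2.7275 m
C+Z_d+Z_r = 0.0000+0.0000+0.0800 = 0.0800 m
sum ≈ 0.0860+2.8891+2.7275+0.0800 ≈ 5.7826 m = S ✓

v_R_max = 43/20 m/s = 2.1500 m/s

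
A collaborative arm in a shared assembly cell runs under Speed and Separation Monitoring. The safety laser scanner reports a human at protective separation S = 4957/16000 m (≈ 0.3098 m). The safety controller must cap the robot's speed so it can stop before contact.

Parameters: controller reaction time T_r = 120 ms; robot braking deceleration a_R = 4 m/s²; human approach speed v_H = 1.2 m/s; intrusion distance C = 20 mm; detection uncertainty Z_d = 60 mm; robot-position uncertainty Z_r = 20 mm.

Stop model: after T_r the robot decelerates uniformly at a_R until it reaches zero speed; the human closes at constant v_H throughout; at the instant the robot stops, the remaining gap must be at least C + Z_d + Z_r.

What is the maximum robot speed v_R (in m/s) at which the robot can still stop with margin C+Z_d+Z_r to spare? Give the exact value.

at the boundary: (1/8)·v² + (21/50)·v + (-1053/16000) = 0
  disc = (21/50)² − 4·(1/8)·(-1053/16000) = 33489/160000 ; √disc = 183/400
  v_R = (−(21/50) + 183/400) / (2·(1/8)) = 3/20 m/s
check:
stop time T_s = (3/20)/4 = 0.0375 s
robot covers v_R·T_r = 0.1500·0.1200 = 0.0180 m before braking
robot covers 0.1500·0.0375 − ½·4.0000·0.0375² = 0.0028 m while stopping
person approaches 1.2000·(0.1200+0.0375) = 0.1890 m
residual clearance needed = 0.0200+0.0600+0.0200 = 0.1000 m
sum ≈ 0.0180+0.0028+0.1890+0.1000 ≈ 0.3098 m = S ✓

v_R_max = 3/20 m/s = 0.1500 m/s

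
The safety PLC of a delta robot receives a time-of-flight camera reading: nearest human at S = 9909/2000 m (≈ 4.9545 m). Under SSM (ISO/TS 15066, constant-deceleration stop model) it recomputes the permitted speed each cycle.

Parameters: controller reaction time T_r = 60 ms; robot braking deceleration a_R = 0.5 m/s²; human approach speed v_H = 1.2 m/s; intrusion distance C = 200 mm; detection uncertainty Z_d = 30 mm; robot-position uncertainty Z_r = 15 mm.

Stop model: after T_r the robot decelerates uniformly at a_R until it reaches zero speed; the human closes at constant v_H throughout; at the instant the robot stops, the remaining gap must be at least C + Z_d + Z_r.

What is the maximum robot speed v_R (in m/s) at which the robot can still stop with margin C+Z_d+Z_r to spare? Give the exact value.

v_R_max = 5/4 m/s = 1.2500 m/s

quadratic (1)·v² + (123/50)·v + (-371/80) = 0
  disc = (123/50)² − 4·(1)·(-371/80) = 15376/625 ; √disc = 124/25
  v_R = (−(123/50) + 124/25) / (2·(1)) = 5/4 m/s
check:
T_s = v_R/a_R = (5/4)/(1/2) = 2.5000 s
robot covers v_R·T_r = 1.2500·0.0600 = 0.0750 m before braking
braking distance = 1.2500²/(2·0.5000) = 1.5625 m
person approaches 1.2000·(0.0600+2.5000) = 3.0720 m
C+Z_d+Z_r = 0.2000+0.0300+0.0150 = 0.2450 m
sum ≈ 0.0750+1.5625+3.0720+0.2450 ≈ 4.9545 m = S ✓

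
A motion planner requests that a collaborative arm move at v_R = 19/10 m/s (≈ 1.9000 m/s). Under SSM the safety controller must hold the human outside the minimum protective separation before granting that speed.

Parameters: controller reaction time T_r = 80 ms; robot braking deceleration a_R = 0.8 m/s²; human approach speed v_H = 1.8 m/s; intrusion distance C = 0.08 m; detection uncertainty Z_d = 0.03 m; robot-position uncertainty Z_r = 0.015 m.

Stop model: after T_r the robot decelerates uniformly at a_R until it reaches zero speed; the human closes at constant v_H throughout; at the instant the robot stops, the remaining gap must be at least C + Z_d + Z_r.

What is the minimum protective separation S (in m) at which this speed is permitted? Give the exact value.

braking lasts T_s = (19/10)/(4/5) = 2.3750 s
robot in T_r: 1.9000·0.0800 = 0.1520 m
robot covers 1.9000·2.3750 − ½·0.8000·2.3750² = 2.2563 m while stopping
human closes 1.8000·2.4550 = 4.4190 m
C+Z_d+Z_r = 0.0800+0.0300+0.0150 = 0.1250 m
S_min ≈ 0.1520+2.2563+4.4190+0.1250  ⇒  S_min = 27809/4000 m

S_min = 27809/4000 m = 6.9523 m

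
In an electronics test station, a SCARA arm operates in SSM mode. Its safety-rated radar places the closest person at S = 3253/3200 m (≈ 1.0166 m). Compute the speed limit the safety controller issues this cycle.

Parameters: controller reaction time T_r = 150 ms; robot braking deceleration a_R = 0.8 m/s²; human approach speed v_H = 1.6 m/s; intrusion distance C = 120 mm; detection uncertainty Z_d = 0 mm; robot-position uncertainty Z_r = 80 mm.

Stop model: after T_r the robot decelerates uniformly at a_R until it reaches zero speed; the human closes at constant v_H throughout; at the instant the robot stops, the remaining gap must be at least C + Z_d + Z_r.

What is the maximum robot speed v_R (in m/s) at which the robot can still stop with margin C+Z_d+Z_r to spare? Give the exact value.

collect terms ⇒ (5/8)·v_R² + (43/20)·v_R + (-369/640) = 0
  disc = (43/20)² − 4·(5/8)·(-369/640) = 38809/6400 ; √disc = 197/80
  v_R = (−(43/20) + 197/80) / (2·(5/8)) = 1/4 m/s
check:
stop time T_s = (1/4)/(4/5) = 0.3125 s
robot covers v_R·T_r = 0.2500·0.1500 = 0.0375 m before braking
robot under decel: 0.2500²/(2·0.8000) = 0.0391 m
human over T_r+T_s: 1.6000·(0.1500+0.3125) = 0.7400 m
C+Z_d+Z_r = 0.1200+0.0000+0.0800 = 0.2000 m
sum ≈ 0.0375+0.0391+0.7400+0.2000 ≈ 1.0166 m = S ✓

v_R_max = 1/4 m/s = 0.2500 m/s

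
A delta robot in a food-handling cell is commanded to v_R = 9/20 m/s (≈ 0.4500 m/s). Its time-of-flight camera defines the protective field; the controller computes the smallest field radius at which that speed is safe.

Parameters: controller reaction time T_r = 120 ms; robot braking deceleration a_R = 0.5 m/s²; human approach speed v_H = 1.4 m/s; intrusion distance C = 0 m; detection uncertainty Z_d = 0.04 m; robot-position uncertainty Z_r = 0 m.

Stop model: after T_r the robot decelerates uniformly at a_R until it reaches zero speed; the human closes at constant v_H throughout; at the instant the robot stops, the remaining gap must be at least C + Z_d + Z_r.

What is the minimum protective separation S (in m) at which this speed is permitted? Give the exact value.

S_min = 3449/2000 m = 1.7245 m

T_s = v_R/a_R = (9/20)/(1/2) = 0.9000 s
robot covers v_R·T_r = 0.4500·0.1200 = 0.0540 m before braking
robot under decel: 0.4500²/(2·0.5000) = 0.2025 m
human over T_r+T_s: 1.4000·(0.1200+0.9000) = 1.4280 m
margins: 0.0000+0.0400+0.0000 = 0.0400 m
S_min ≈ 0.0540+0.2025+1.4280+0.0400  ⇒  S_min = 3449/2000 m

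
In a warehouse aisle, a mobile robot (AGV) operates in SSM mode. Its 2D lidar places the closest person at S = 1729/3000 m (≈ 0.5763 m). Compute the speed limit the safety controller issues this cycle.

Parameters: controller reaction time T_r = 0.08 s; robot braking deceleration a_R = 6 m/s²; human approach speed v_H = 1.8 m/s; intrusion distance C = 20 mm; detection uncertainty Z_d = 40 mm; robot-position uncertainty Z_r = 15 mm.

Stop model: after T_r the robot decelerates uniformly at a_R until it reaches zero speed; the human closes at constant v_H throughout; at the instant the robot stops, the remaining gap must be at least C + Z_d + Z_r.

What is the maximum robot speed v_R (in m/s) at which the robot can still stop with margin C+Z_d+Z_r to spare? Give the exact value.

at the boundary: (1/12)·v² + (19/50)·v + (-134/375) = 0
  disc = (19/50)² − 4·(1/12)·(-134/375) = 5929/22500 ; √disc = 77/150
  v_R = (−(19/50) + 77/150) / (2·(1/12)) = 4/5 m/s
check:
stop time T_s = (4/5)/6 = 0.1333 s
reaction-phase robot travel = 0.8000·0.0800 = 0.0640 m
braking distance = 0.8000²/(2·6.0000) = 0.0533 m
person approaches 1.8000·(0.0800+0.1333) = 0.3840 m
C+Z_d+Z_r = 0.0200+0.0400+0.0150 = 0.0750 m
sum ≈ 0.0640+0.0533+0.3840+0.0750 ≈ 0.5763 m = S ✓

v_R_max = 4/5 m/s = 0.8000 m/s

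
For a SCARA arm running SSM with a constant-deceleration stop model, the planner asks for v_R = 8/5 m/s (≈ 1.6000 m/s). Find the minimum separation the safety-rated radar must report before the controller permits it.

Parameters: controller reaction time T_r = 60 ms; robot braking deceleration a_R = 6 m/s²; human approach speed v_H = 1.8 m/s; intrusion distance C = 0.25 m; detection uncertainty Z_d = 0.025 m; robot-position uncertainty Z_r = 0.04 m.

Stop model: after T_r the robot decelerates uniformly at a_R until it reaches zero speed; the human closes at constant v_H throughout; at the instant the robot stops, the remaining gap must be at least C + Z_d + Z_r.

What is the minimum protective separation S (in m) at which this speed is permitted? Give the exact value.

S_min = 3637/3000 m = 1.2123 m

braking lasts T_s = (8/5)/6 = 0.2667 s
robot in T_r: 1.6000·0.0600 = 0.0960 m
braking distance = 1.6000²/(2·6.0000) = 0.2133 m
human closes 1.8000·0.3267 = 0.5880 m
C+Z_d+Z_r = 0.2500+0.0250+0.0400 = 0.3150 m
S_min ≈ 0.0960+0.2133+0.5880+0.3150  ⇒  S_min = 3637/3000 m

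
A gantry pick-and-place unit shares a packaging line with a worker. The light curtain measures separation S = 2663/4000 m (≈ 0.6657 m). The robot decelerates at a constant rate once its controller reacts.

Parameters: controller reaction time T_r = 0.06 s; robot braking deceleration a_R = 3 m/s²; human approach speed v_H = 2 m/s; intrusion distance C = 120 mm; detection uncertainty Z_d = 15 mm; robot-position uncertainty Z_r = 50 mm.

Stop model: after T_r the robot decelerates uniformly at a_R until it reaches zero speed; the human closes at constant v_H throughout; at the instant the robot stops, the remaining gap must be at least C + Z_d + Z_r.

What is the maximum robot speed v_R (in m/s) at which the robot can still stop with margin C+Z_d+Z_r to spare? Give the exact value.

collect terms ⇒ (1/6)·v_R² + (109/150)·v_R + (-1443/4000) = 0
  disc = (109/150)² − 4·(1/6)·(-1443/4000) = 69169/90000 ; √disc = 263/300
  v_R = (−(109/150) + 263/300) / (2·(1/6)) = 9/20 m/s
check:
stop time T_s = (9/20)/3 = 0.1500 s
robot covers v_R·T_r = 0.4500·0.0600 = 0.0270 m before braking
braking distance = 0.4500²/(2·3.0000) = 0.0338 m
human over T_r+T_s: 2.0000·(0.0600+0.1500) = 0.4200 m
C+Z_d+Z_r = 0.1200+0.0150+0.0500 = 0.1850 m
sum ≈ 0.0270+0.0338+0.4200+0.1850 ≈ 0.6657 m = S ✓

v_R_max = 9/20 m/s = 0.4500 m/s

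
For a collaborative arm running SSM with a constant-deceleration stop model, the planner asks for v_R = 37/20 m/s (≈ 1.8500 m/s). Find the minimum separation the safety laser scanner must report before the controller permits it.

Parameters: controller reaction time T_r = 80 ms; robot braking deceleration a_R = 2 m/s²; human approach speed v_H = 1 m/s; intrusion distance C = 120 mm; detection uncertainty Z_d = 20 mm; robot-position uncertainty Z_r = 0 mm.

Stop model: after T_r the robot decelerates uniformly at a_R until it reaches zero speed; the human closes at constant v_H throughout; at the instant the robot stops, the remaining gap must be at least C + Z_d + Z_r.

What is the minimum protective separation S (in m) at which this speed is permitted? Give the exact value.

S_min = 17189/8000 m = 2.1486 m

stop time T_s = (37/20)/2 = 0.9250 s
robot in T_r: 1.8500·0.0800 = 0.1480 m
braking distance = 1.8500²/(2·2.0000) = 0.8556 m
human closes 1.0000·1.0050 = 1.0050 m
C+Z_d+Z_r = 0.1200+0.0200+0.0000 = 0.1400 m
S_min ≈ 0.1480+0.8556+1.0050+0.1400  ⇒  S_min = 17189/8000 m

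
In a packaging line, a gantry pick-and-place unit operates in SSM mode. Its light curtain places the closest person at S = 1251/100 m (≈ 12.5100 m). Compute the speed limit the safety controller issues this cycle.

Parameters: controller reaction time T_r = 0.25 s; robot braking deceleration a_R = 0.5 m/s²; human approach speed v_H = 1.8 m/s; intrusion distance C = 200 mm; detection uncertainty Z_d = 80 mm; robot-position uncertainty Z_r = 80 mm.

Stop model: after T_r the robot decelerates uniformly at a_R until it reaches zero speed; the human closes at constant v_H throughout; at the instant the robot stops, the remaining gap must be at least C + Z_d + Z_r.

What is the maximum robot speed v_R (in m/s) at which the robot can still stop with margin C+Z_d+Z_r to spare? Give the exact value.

v_R_max = 2 m/s = 2.0000 m/s

quadratic (1)·v² + (77/20)·v + (-117/10) = 0
  disc = (77/20)² − 4·(1)·(-117/10) = 24649/400 ; √disc = 157/20
  v_R = (−(77/20) + 157/20) / (2·(1)) = 2 m/s
check:
T_s = v_R/a_R = 2/(1/2) = 4.0000 s
reaction-phase robot travel = 2.0000·0.2500 = 0.5000 m
robot covers 2.0000·4.0000 − ½·0.5000·4.0000² = 4.0000 m while stopping
person approaches 1.8000·(0.2500+4.0000) = 7.6500 m
residual clearance needed = 0.2000+0.0800+0.0800 = 0.3600 m
sum ≈ 0.5000+4.0000+7.6500+0.3600 ≈ 12.5100 m = S ✓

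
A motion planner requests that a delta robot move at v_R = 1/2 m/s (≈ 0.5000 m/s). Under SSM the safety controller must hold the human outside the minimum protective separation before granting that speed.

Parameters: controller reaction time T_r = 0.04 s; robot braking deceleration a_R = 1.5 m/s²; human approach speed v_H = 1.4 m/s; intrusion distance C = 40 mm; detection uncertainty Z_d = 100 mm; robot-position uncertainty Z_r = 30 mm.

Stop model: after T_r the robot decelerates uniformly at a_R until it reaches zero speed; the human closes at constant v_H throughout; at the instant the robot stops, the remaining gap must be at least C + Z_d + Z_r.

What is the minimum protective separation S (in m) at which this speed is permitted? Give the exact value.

T_s = v_R/a_R = (1/2)/(3/2) = 0.3333 s
robot in T_r: 0.5000·0.0400 = 0.0200 m
robot covers 0.5000·0.3333 − ½·1.5000·0.3333² = 0.0833 m while stopping
human over T_r+T_s: 1.4000·(0.0400+0.3333) = 0.5227 m
C+Z_d+Z_r = 0.0400+0.1000+0.0300 = 0.1700 m
S_min ≈ 0.0200+0.0833+0.5227+0.1700  ⇒  S_min = 199/250 m

S_min = 199/250 m = 0.7960 m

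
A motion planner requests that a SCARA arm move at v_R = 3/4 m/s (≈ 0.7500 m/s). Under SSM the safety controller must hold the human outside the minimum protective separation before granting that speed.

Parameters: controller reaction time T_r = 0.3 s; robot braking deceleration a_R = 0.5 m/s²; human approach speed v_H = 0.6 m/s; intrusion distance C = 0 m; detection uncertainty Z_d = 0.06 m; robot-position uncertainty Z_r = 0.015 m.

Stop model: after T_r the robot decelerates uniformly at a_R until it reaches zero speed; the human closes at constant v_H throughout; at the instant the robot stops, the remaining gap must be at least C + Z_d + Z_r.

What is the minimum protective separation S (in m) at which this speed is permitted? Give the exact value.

stop time T_s = (3/4)/(1/2) = 1.5000 s
reaction-phase robot travel = 0.7500·0.3000 = 0.2250 m
robot under decel: 0.7500²/(2·0.5000) = 0.5625 m
person approaches 0.6000·(0.3000+1.5000) = 1.0800 m
C+Z_d+Z_r = 0.0000+0.0600+0.0150 = 0.0750 m
S_min ≈ 0.2250+0.5625+1.0800+0.0750  ⇒  S_min = 777/400 m

S_min = 777/400 m = 1.9425 m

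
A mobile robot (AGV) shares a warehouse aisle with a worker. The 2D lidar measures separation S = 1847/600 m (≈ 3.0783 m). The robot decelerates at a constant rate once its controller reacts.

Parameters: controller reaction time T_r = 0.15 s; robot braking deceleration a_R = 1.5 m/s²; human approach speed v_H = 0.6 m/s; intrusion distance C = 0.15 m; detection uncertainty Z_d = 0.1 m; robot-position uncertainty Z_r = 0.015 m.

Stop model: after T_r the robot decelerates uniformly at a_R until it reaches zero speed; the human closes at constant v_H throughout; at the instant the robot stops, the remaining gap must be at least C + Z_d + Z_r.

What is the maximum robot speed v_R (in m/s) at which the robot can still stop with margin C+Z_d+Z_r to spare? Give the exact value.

v_R_max = 43/20 m/s = 2.1500 m/s

at the boundary: (1/3)·v² + (11/20)·v + (-817/300) = 0
  disc = (11/20)² − 4·(1/3)·(-817/300) = 14161/3600 ; √disc = 119/60
  v_R = (−(11/20) + 119/60) / (2·(1/3)) = 43/20 m/s
check:
braking lasts T_s = (43/20)/(3/2) = 1.4333 s
robot covers v_R·T_r = 2.1500·0.1500 = 0.3225 m before braking
robot covers 2.1500·1.4333 − ½·1.5000·1.4333² = 1.5408 m while stopping
human closes 0.6000·1.5833 = 0.9500 m
C+Z_d+Z_r = 0.1500+0.1000+0.0150 = 0.2650 m
sum ≈ 0.3225+1.5408+0.9500+0.2650 ≈ 3.0783 m = S ✓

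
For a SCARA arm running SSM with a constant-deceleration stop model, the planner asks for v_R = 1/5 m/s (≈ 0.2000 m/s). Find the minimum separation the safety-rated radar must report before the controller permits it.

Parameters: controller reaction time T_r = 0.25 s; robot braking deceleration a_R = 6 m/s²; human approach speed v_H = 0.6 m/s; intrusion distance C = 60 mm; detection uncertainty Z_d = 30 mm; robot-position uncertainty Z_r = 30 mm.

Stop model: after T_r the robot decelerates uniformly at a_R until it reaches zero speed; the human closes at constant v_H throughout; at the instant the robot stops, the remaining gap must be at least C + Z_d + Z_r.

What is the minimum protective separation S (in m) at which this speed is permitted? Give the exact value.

T_s = v_R/a_R = (1/5)/6 = 0.0333 s
reaction-phase robot travel = 0.2000·0.2500 = 0.0500 m
robot under decel: 0.2000²/(2·6.0000) = 0.0033 m
human over T_r+T_s: 0.6000·(0.2500+0.0333) = 0.1700 m
residual clearance needed = 0.0600+0.0300+0.0300 = 0.1200 m
S_min ≈ 0.0500+0.0033+0.1700+0.1200  ⇒  S_min = 103/300 m

S_min = 103/300 m = 0.3433 m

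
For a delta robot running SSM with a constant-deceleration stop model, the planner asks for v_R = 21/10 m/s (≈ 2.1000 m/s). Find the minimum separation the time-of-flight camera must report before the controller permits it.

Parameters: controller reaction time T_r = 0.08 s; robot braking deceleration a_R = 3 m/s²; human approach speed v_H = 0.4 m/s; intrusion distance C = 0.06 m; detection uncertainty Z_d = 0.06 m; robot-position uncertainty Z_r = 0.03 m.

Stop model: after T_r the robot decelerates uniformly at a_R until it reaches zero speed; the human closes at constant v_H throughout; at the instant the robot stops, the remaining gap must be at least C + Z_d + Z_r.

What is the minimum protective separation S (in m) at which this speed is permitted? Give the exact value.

S_min = 273/200 m = 1.3650 m

T_s = v_R/a_R = (21/10)/3 = 0.7000 s
reaction-phase robot travel = 2.1000·0.0800 = 0.1680 m
robot covers 2.1000·0.7000 − ½·3.0000·0.7000² = 0.7350 m while stopping
human over T_r+T_s: 0.4000·(0.0800+0.7000) = 0.3120 m
margins: 0.0600+0.0600+0.0300 = 0.1500 m
S_min ≈ 0.1680+0.7350+0.3120+0.1500  ⇒  S_min = 273/200 m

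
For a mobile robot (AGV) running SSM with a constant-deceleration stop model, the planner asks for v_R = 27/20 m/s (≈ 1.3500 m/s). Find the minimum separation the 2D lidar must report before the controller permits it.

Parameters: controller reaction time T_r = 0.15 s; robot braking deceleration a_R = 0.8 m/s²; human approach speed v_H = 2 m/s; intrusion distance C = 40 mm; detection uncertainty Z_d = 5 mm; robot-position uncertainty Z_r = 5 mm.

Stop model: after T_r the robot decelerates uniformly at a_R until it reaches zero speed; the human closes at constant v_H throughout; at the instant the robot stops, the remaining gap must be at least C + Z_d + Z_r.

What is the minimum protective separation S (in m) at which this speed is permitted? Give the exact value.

braking lasts T_s = (27/20)/(4/5) = 1.6875 s
robot in T_r: 1.3500·0.1500 = 0.2025 m
robot under decel: 1.3500²/(2·0.8000) = 1.1391 m
human over T_r+T_s: 2.0000·(0.1500+1.6875) = 3.6750 m
C+Z_d+Z_r = 0.0400+0.0050+0.0050 = 0.0500 m
S_min ≈ 0.2025+1.1391+3.6750+0.0500  ⇒  S_min = 16213/3200 m

S_min = 16213/3200 m = 5.0666 m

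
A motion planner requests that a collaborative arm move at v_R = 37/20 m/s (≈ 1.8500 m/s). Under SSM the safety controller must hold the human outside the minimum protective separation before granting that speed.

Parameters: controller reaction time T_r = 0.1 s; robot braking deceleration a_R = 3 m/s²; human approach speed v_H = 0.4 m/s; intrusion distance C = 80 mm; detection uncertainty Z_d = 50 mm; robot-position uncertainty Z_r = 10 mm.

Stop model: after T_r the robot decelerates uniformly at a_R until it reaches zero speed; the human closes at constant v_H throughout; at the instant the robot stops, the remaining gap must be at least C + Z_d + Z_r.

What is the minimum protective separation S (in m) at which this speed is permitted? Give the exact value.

S_min = 2837/2400 m = 1.1821 m

stop time T_s = (37/20)/3 = 0.6167 s
robot covers v_R·T_r = 1.8500·0.1000 = 0.1850 m before braking
braking distance = 1.8500²/(2·3.0000) = 0.5704 m
person approaches 0.4000·(0.1000+0.6167) = 0.2867 m
C+Z_d+Z_r = 0.0800+0.0500+0.0100 = 0.1400 m
S_min ≈ 0.1850+0.5704+0.2867+0.1400  ⇒  S_min = 2837/2400 m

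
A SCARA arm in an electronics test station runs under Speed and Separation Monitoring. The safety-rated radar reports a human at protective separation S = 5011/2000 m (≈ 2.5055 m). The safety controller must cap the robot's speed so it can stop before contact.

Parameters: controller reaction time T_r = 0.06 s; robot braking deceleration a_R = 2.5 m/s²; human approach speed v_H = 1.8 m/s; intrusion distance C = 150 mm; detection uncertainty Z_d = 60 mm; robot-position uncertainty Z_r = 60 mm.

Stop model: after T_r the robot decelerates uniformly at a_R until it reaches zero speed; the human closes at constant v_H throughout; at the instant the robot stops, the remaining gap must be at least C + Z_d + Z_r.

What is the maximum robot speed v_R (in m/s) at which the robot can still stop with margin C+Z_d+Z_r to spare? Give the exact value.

v_R_max = 37/20 m/s = 1.8500 m/s

quadratic (1/5)·v² + (39/50)·v + (-851/400) = 0
  disc = (39/50)² − 4·(1/5)·(-851/400) = 1444/625 ; √disc = 38/25
  v_R = (−(39/50) + 38/25) / (2·(1/5)) = 37/20 m/s
check:
braking lasts T_s = (37/20)/(5/2) = 0.7400 s
robot in T_r: 1.8500·0.0600 = 0.1110 m
robot under decel: 1.8500²/(2·2.5000) = 0.6845 m
human closes 1.8000·0.8000 = 1.4400 m
margins: 0.1500+0.0600+0.0600 = 0.2700 m
sum ≈ 0.1110+0.6845+1.4400+0.2700 ≈ 2.5055 m = S ✓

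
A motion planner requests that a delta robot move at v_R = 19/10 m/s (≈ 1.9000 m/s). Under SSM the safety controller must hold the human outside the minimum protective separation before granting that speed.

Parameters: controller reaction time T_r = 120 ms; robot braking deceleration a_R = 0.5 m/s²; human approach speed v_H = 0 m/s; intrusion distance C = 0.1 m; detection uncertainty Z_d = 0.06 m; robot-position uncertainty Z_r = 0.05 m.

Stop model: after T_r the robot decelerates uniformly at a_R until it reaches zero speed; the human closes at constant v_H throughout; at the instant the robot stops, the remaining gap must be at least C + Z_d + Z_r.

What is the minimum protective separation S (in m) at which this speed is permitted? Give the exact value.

braking lasts T_s = (19/10)/(1/2) = 3.8000 s
reaction-phase robot travel = 1.9000·0.1200 = 0.2280 m
braking distance = 1.9000²/(2·0.5000) = 3.6100 m
person approaches 0.0000·(0.1200+3.8000) = 0.0000 m
C+Z_d+Z_r = 0.1000+0.0600+0.0500 = 0.2100 m
S_min ≈ 0.2280+3.6100+0.0000+0.2100  ⇒  S_min = 506/125 m

S_min = 506/125 m = 4.0480 m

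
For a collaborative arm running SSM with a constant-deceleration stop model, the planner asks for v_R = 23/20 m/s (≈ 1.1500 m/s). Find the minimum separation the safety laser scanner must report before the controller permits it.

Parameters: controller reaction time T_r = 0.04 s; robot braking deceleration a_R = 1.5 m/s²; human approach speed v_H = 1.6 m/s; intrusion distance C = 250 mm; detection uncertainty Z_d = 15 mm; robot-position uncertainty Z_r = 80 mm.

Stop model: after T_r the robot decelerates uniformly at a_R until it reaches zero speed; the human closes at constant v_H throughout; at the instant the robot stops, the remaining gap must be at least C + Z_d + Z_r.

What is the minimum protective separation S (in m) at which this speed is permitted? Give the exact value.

S_min = 849/400 m = 2.1225 m

braking lasts T_s = (23/20)/(3/2) = 0.7667 s
robot covers v_R·T_r = 1.1500·0.0400 = 0.0460 m before braking
robot covers 1.1500·0.7667 − ½·1.5000·0.7667² = 0.4408 m while stopping
human over T_r+T_s: 1.6000·(0.0400+0.7667) = 1.2907 m
C+Z_d+Z_r = 0.2500+0.0150+0.0800 = 0.3450 m
S_min ≈ 0.0460+0.4408+1.2907+0.3450  ⇒  S_min = 849/400 m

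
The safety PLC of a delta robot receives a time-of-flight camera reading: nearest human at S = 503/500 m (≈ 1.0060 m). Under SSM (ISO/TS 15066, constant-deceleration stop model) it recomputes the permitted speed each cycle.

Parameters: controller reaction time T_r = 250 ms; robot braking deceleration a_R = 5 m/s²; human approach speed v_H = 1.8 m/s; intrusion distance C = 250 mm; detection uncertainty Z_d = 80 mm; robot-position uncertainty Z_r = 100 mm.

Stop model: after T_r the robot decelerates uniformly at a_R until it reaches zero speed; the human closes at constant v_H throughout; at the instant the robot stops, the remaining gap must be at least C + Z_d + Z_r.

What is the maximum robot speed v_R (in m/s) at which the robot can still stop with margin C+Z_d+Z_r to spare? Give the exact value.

quadratic (1/10)·v² + (61/100)·v + (-63/500) = 0
  disc = (61/100)² − 4·(1/10)·(-63/500) = 169/400 ; √disc = 13/20
  v_R = (−(61/100) + 13/20) / (2·(1/10)) = 1/5 m/s
check:
stop time T_s = (1/5)/5 = 0.0400 s
reaction-phase robot travel = 0.2000·0.2500 = 0.0500 m
robot covers 0.2000·0.0400 − ½·5.0000·0.0400² = 0.0040 m while stopping
human over T_r+T_s: 1.8000·(0.2500+0.0400) = 0.5220 m
margins: 0.2500+0.0800+0.1000 = 0.4300 m
sum ≈ 0.0500+0.0040+0.5220+0.4300 ≈ 1.0060 m = S ✓

v_R_max = 1/5 m/s = 0.2000 m/s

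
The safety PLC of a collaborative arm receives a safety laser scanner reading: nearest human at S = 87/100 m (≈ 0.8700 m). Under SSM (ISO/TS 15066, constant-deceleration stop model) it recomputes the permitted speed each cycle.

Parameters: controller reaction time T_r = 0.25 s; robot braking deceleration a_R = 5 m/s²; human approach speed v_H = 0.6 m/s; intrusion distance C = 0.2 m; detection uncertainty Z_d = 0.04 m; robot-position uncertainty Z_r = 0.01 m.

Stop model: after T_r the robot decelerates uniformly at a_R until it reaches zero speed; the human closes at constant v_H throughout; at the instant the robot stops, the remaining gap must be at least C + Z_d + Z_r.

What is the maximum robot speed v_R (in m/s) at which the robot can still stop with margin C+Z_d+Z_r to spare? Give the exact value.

v_R_max = 1 m/s = 1.0000 m/s

quadratic (1/10)·v² + (37/100)·v + (-47/100) = 0
  disc = (37/100)² − 4·(1/10)·(-47/100) = 3249/10000 ; √disc = 57/100
  v_R = (−(37/100) + 57/100) / (2·(1/10)) = 1 m/s
check:
stop time T_s = 1/5 = 0.2000 s
robot covers v_R·T_r = 1.0000·0.2500 = 0.2500 m before braking
braking distance = 1.0000²/(2·5.0000) = 0.1000 m
human over T_r+T_s: 0.6000·(0.2500+0.2000) = 0.2700 m
C+Z_d+Z_r = 0.2000+0.0400+0.0100 = 0.2500 m
sum ≈ 0.2500+0.1000+0.2700+0.2500 ≈ 0.8700 m = S ✓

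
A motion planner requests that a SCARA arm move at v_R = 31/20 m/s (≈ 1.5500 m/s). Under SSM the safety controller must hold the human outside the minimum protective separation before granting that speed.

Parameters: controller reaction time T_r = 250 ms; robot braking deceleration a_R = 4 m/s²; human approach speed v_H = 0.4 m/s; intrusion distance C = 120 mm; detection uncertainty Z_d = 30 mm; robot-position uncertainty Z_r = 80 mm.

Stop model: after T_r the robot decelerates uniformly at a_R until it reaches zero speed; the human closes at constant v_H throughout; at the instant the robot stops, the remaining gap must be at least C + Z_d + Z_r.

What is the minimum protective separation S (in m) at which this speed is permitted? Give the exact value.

braking lasts T_s = (31/20)/4 = 0.3875 s
robot covers v_R·T_r = 1.5500·0.2500 = 0.3875 m before braking
robot under decel: 1.5500²/(2·4.0000) = 0.3003 m
human closes 0.4000·0.6375 = 0.2550 m
C+Z_d+Z_r = 0.1200+0.0300+0.0800 = 0.2300 m
S_min ≈ 0.3875+0.3003+0.2550+0.2300  ⇒  S_min = 3753/3200 m

S_min = 3753/3200 m = 1.1728 m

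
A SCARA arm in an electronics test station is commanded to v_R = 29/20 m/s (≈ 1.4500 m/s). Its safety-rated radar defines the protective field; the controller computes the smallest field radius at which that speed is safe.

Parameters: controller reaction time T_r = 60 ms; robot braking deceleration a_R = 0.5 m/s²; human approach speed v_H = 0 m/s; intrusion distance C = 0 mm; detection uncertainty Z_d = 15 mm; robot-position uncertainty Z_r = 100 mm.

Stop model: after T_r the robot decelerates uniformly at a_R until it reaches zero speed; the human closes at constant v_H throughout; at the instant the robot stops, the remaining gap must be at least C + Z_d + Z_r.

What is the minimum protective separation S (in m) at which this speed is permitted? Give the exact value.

T_s = v_R/a_R = (29/20)/(1/2) = 2.9000 s
robot covers v_R·T_r = 1.4500·0.0600 = 0.0870 m before braking
robot covers 1.4500·2.9000 − ½·0.5000·2.9000² = 2.1025 m while stopping
person approaches 0.0000·(0.0600+2.9000) = 0.0000 m
margins: 0.0000+0.0150+0.1000 = 0.1150 m
S_min ≈ 0.0870+2.1025+0.0000+0.1150  ⇒  S_min = 4609/2000 m

S_min = 4609/2000 m = 2.3045 m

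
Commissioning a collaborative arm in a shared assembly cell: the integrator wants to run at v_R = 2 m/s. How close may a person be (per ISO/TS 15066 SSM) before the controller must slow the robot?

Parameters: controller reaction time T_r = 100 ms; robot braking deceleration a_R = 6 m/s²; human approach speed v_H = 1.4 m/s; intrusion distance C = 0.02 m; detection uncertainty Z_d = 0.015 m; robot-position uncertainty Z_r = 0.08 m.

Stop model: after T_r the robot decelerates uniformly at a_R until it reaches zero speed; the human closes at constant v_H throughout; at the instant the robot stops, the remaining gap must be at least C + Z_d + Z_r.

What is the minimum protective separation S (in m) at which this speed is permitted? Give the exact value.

S_min = 251/200 m = 1.2550 m

braking lasts T_s = 2/6 = 0.3333 s
robot covers v_R·T_r = 2.0000·0.1000 = 0.2000 m before braking
robot covers 2.0000·0.3333 − ½·6.0000·0.3333² = 0.3333 m while stopping
human over T_r+T_s: 1.4000·(0.1000+0.3333) = 0.6067 m
margins: 0.0200+0.0150+0.0800 = 0.1150 m
S_min ≈ 0.2000+0.3333+0.6067+0.1150  ⇒  S_min = 251/200 m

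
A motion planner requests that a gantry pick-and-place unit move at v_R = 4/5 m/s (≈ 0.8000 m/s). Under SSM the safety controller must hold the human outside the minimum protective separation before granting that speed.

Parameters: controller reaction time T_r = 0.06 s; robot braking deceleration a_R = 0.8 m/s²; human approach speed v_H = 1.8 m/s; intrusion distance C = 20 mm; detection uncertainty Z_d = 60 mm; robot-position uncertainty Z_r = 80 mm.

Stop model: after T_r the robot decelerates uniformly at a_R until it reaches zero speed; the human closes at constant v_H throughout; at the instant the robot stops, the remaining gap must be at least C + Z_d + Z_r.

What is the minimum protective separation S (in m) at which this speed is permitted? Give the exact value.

S_min = 629/250 m = 2.5160 m

stop time T_s = (4/5)/(4/5) = 1.0000 s
robot in T_r: 0.8000·0.0600 = 0.0480 m
braking distance = 0.8000²/(2·0.8000) = 0.4000 m
person approaches 1.8000·(0.0600+1.0000) = 1.9080 m
margins: 0.0200+0.0600+0.0800 = 0.1600 m
S_min ≈ 0.0480+0.4000+1.9080+0.1600  ⇒  S_min = 629/250 m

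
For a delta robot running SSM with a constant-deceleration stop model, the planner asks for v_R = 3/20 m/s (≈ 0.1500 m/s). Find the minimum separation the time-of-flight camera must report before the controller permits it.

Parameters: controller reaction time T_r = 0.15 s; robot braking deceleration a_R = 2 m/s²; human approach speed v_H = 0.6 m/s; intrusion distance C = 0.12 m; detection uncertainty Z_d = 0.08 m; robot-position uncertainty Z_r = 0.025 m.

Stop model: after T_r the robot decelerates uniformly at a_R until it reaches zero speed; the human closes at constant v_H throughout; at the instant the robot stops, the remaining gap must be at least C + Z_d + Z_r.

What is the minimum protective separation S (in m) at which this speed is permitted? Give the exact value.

stop time T_s = (3/20)/2 = 0.0750 s
reaction-phase robot travel = 0.1500·0.1500 = 0.0225 m
robot under decel: 0.1500²/(2·2.0000) = 0.0056 m
human over T_r+T_s: 0.6000·(0.1500+0.0750) = 0.1350 m
margins: 0.1200+0.0800+0.0250 = 0.2250 m
S_min ≈ 0.0225+0.0056+0.1350+0.2250  ⇒  S_min = 621/1600 m

S_min = 621/1600 m = 0.3881 m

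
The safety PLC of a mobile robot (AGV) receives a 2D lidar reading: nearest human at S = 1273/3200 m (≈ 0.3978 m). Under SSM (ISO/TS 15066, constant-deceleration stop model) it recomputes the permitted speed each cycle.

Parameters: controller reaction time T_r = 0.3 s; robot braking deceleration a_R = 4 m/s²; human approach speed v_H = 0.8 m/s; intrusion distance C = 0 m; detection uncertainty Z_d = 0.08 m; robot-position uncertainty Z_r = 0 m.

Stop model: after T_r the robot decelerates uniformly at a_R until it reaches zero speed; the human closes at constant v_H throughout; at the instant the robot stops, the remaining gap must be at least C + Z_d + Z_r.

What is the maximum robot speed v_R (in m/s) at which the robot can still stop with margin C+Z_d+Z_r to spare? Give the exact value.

quadratic (1/8)·v² + (1/2)·v + (-249/3200) = 0
  disc = (1/2)² − 4·(1/8)·(-249/3200) = 1849/6400 ; √disc = 43/80
  v_R = (−(1/2) + 43/80) / (2·(1/8)) = 3/20 m/s
check:
stop time T_s = (3/20)/4 = 0.0375 s
reaction-phase robot travel = 0.1500·0.3000 = 0.0450 m
robot under decel: 0.1500²/(2·4.0000) = 0.0028 m
person approaches 0.8000·(0.3000+0.0375) = 0.2700 m
residual clearance needed = 0.0000+0.0800+0.0000 = 0.0800 m
sum ≈ 0.0450+0.0028+0.2700+0.0800 ≈ 0.3978 m = S ✓

v_R_max = 3/20 m/s = 0.1500 m/s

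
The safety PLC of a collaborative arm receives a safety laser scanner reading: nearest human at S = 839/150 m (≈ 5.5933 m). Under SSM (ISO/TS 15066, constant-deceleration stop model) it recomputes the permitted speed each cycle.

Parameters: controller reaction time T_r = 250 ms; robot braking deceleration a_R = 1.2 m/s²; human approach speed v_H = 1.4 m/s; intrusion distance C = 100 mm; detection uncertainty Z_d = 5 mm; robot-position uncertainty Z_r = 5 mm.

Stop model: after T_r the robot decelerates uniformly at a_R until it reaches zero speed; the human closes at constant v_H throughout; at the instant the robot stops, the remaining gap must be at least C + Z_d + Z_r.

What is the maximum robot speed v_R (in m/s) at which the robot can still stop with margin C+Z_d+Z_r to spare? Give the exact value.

v_R_max = 11/5 m/s = 2.2000 m/s

at the boundary: (5/12)·v² + (17/12)·v + (-77/15) = 0
  disc = (17/12)² − 4·(5/12)·(-77/15) = 169/16 ; √disc = 13/4
  v_R = (−(17/12) + 13/4) / (2·(5/12)) = 11/5 m/s
check:
stop time T_s = (11/5)/(6/5) = 1.8333 s
robot covers v_R·T_r = 2.2000·0.2500 = 0.5500 m before braking
robot covers 2.2000·1.8333 − ½·1.2000·1.8333² = 2.0167 m while stopping
human closes 1.4000·2.0833 = 2.9167 m
residual clearance needed = 0.1000+0.0050+0.0050 = 0.1100 m
sum ≈ 0.5500+2.0167+2.9167+0.1100 ≈ 5.5933 m = S ✓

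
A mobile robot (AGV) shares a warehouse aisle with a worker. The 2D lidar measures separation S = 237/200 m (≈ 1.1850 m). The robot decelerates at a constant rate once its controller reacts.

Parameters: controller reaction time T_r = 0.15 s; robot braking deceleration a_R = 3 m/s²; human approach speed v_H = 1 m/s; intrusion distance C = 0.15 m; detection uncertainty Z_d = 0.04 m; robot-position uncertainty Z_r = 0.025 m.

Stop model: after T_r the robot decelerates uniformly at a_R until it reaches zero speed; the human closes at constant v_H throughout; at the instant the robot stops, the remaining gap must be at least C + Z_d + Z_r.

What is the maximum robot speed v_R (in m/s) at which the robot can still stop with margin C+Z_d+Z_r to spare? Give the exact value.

at the boundary: (1/6)·v² + (29/60)·v + (-41/50) = 0
  disc = (29/60)² − 4·(1/6)·(-41/50) = 2809/3600 ; √disc = 53/60
  v_R = (−(29/60) + 53/60) / (2·(1/6)) = 6/5 m/s
check:
stop time T_s = (6/5)/3 = 0.4000 s
robot covers v_R·T_r = 1.2000·0.1500 = 0.1800 m before braking
braking distance = 1.2000²/(2·3.0000) = 0.2400 m
human over T_r+T_s: 1.0000·(0.1500+0.4000) = 0.5500 m
residual clearance needed = 0.1500+0.0400+0.0250 = 0.2150 m
sum ≈ 0.1800+0.2400+0.5500+0.2150 ≈ 1.1850 m = S ✓

v_R_max = 6/5 m/s = 1.2000 m/s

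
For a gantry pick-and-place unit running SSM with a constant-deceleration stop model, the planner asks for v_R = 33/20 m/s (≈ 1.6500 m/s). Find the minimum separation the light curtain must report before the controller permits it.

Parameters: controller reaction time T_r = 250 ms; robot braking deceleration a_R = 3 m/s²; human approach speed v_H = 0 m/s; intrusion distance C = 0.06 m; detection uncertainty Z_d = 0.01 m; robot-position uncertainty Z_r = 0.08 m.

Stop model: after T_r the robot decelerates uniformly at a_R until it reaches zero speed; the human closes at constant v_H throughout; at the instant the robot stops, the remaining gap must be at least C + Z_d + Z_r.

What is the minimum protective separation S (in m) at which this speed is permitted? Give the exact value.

S_min = 813/800 m = 1.0163 m

stop time T_s = (33/20)/3 = 0.5500 s
robot covers v_R·T_r = 1.6500·0.2500 = 0.4125 m before braking
robot covers 1.6500·0.5500 − ½·3.0000·0.5500² = 0.4537 m while stopping
human over T_r+T_s: 0.0000·(0.2500+0.5500) = 0.0000 m
margins: 0.0600+0.0100+0.0800 = 0.1500 m
S_min ≈ 0.4125+0.4537+0.0000+0.1500  ⇒  S_min = 813/800 m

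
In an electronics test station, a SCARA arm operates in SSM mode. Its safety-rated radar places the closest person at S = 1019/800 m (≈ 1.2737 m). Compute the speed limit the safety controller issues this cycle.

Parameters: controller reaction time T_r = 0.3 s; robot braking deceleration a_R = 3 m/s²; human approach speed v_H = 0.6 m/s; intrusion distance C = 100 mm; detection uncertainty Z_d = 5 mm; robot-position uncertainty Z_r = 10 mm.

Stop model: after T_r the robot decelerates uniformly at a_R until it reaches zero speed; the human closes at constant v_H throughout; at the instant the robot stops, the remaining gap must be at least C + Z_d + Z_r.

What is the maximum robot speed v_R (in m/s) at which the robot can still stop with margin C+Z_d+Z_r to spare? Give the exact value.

v_R_max = 27/20 m/s = 1.3500 m/s

collect terms ⇒ (1/6)·v_R² + (1/2)·v_R + (-783/800) = 0
  disc = (1/2)² − 4·(1/6)·(-783/800) = 361/400 ; √disc = 19/20
  v_R = (−(1/2) + 19/20) / (2·(1/6)) = 27/20 m/s
check:
braking lasts T_s = (27/20)/3 = 0.4500 s
robot in T_r: 1.3500·0.3000 = 0.4050 m
robot under decel: 1.3500²/(2·3.0000) = 0.3038 m
human over T_r+T_s: 0.6000·(0.3000+0.4500) = 0.4500 m
C+Z_d+Z_r = 0.1000+0.0050+0.0100 = 0.1150 m
sum ≈ 0.4050+0.3038+0.4500+0.1150 ≈ 1.2737 m = S ✓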